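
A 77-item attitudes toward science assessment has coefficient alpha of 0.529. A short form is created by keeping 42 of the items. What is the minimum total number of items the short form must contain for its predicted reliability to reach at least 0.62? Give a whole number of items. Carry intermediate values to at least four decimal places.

First, r for the 42-item form: n = 42/77 = 0.5455, so r_42 = 0.5455·0.529/(1 + (0.5455 − 1)·0.529) = 0.3799
Length factor from the short form to reach 0.62: n' = 0.62(1 − 0.3799) / [0.3799(1 − 0.62)] ≈ 2.6632
Items = 2.6632 × 42 ≈ 111.85 → 112

112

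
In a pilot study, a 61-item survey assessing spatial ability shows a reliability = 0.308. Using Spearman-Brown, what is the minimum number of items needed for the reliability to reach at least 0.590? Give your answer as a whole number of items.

Spearman-Brown solved for the length factor n:
n = r_target (1 − r_old) / [ r_old (1 − r_target) ]
n = 0.590(1 − 0.308) / [0.308(1 − 0.590)]
  = 0.408280 / 0.126280 = 3.2331
3.2331 × 61 = 197.22 → 198 items

198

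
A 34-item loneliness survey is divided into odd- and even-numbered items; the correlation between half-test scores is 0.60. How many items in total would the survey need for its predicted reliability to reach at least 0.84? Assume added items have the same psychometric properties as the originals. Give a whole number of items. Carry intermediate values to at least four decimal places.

Corrected full-test reliability: r_full = 2 × 0.60 / (1 + 0.60) ≈ 0.7500
n = r_tgt(1 − r_full) / [r_full(1 − r_tgt)] = 0.84 × 0.2500 / (0.7500 × 0.16) ≈ 1.7500
Required items = 1.7500 × 34 = 59.50, so 60 items.

60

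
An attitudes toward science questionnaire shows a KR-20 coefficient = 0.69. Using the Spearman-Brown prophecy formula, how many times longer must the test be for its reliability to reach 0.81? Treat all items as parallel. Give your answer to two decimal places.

Spearman-Brown solved for the length factor n:
n = r*(1 − r) / [ r (1 − r*) ]
n = 0.81 × (1 − 0.69) / [ 0.69 × (1 − 0.81) ]
n = 0.2511 / 0.1311 ≈ 1.9153

1.92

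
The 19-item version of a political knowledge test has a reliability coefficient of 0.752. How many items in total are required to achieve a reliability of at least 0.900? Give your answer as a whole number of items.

n = 0.900(1 − 0.752) / [0.752(1 − 0.900)]
  = 0.223200 / 0.075200 = 2.9681
So the test needs 2.9681 × 19 ≈ 56.39 items; rounding up, 57.

57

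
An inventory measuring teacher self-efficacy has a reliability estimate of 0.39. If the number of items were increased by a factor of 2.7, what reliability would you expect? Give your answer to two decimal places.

0.63

r_new = 2.7·0.39 / [1 + (2.7 − 1)·0.39]
     = 1.0530 / 1.6630 = 0.6332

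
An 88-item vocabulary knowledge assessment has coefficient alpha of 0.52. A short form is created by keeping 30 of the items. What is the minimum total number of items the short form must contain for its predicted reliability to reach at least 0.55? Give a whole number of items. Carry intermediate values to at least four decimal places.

First, r for the 30-item form: n = 30/88 = 0.3409, so r_30 = 0.3409·0.52/(1 + (0.3409 − 1)·0.52) = 0.2697
Length factor from the short form to reach 0.55: n' = 0.55(1 − 0.2697) / [0.2697(1 − 0.55)] ≈ 3.3096
Items = 3.3096 × 30 ≈ 99.29 → 100

100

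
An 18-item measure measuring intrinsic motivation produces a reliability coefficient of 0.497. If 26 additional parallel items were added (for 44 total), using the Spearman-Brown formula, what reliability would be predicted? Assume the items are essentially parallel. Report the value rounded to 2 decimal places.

Length ratio n = 44/18 = 2.4444
By Spearman-Brown, r_new = n r / (1 + (n − 1) r).
r_new = (2.4444 × 0.497) / (1 + (2.4444 − 1) × 0.497)
     = 1.2149 / 1.7179 = 0.7072

0.71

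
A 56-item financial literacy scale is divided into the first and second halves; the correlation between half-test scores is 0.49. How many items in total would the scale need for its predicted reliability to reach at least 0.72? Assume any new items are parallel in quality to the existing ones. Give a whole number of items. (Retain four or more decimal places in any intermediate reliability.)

75

r_full = 2(0.49)/(1 + 0.49) = 0.6577
n = r_tgt(1 − r_full) / [r_full(1 − r_tgt)] = 0.72 × 0.3423 / (0.6577 × 0.28) ≈ 1.3383
Items = 1.3383 × 56 ≈ 74.94 → 75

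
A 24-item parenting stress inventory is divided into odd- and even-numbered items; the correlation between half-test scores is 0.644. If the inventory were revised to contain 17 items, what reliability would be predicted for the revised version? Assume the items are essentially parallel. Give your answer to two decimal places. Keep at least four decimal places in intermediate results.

Spearman-Brown correction (n = 2): r_full = 2·0.644/(1 + 0.644) = 0.7835
Then adjust to 17 items: n = 17/24 = 0.7083
r_new = n·r_full / (1 + (n − 1)·r_full) = 0.5550 / 0.7715 ≈ 0.7194

0.72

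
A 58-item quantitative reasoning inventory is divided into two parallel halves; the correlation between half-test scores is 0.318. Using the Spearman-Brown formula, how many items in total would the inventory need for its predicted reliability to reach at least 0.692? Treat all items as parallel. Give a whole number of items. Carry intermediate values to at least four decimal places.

140

r_full = 2(0.318)/(1 + 0.318) = 0.4825
n = r_tgt(1 − r_full) / [r_full(1 − r_tgt)] = 0.692 × 0.5175 / (0.4825 × 0.308) ≈ 2.4097
Required items = 2.4097 × 58 = 139.76, so 140 items.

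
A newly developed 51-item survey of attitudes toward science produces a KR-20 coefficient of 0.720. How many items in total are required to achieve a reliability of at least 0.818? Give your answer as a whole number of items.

Spearman-Brown solved for the length factor n:
n = r*(1 − r) / [ r (1 − r*) ]
n = 0.818(1 − 0.720) / [0.720(1 − 0.818)]
  = 0.229040 / 0.131040 = 1.7479
1.7479 × 51 = 89.14 → 90 items

90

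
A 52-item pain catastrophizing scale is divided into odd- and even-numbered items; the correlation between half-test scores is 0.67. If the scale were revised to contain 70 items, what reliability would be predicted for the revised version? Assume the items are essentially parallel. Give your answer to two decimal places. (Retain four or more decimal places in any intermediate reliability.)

Spearman-Brown correction (n = 2): r_full = 2·0.67/(1 + 0.67) = 0.8024
Length factor from 52 to 70 items: n = 70/52 = 1.3462
r_new = n·r_full / (1 + (n − 1)·r_full) = 1.0802 / 1.2778 ≈ 0.8454

0.85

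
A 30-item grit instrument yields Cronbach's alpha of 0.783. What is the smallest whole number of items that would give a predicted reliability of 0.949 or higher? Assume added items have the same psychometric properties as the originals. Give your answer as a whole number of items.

Spearman-Brown solved for the length factor n:
n = r_target (1 − r_old) / [ r_old (1 − r_target) ]
n = 0.949(1 − 0.783) / [0.783(1 − 0.949)]
n = 0.205933 / 0.039933 ≈ 5.1570
Items needed = n × 30 = 5.1570 × 30 ≈ 154.71 → round up to 155

155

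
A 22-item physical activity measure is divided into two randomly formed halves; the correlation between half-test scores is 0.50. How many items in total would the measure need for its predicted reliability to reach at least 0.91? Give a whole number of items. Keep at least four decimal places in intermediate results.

r_full = 2(0.50)/(1 + 0.50) = 0.6667
n = r_tgt(1 − r_full) / [r_full(1 − r_tgt)] = 0.91 × 0.3333 / (0.6667 × 0.09) ≈ 5.0548
Required items = 5.0548 × 22 = 111.21, so 112 items.

112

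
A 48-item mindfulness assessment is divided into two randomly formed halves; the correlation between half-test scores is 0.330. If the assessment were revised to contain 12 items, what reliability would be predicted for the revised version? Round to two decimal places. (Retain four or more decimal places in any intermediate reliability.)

First correct the split-half correlation to full-test reliability: r_full = 2 × 0.330 / (1 + 0.330) ≈ 0.4962
Length factor from 48 to 12 items: n = 12/48 = 0.2500
r_new = n·r_full / (1 + (n − 1)·r_full) = 0.1240 / 0.6279 ≈ 0.1975

0.20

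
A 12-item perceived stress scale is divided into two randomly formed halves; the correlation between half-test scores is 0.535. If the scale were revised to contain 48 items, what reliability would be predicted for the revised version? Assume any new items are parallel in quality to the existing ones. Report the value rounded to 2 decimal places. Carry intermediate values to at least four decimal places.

Spearman-Brown correction (n = 2): r_full = 2·0.535/(1 + 0.535) = 0.6971
Then adjust to 48 items: n = 48/12 = 4.0000
r_new = n·r_full / (1 + (n − 1)·r_full) = 2.7884 / 3.0913 ≈ 0.9020

0.90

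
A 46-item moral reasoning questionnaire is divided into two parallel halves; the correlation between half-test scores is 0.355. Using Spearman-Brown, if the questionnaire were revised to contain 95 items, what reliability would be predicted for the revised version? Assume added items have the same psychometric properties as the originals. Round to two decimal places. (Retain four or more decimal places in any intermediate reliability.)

0.69

Full-test reliability from the split-half r: r_full = 2(0.355)/(1 + 0.355) = 0.5240
Length factor from 46 to 95 items: n = 95/46 = 2.0652
r_new = n·r_full / (1 + (n − 1)·r_full) = 1.0822 / 1.5582 ≈ 0.6945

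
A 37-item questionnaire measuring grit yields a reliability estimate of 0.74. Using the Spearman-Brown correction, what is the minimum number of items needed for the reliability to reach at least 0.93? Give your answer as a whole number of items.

Spearman-Brown solved for the length factor n:
n = r_target (1 − r_old) / [ r_old (1 − r_target) ]
n = [0.93 × 0.26] / [0.74 × 0.07]
  = 0.2418 / 0.0518 = 4.6680
4.6680 × 37 = 172.72 → 173 items

173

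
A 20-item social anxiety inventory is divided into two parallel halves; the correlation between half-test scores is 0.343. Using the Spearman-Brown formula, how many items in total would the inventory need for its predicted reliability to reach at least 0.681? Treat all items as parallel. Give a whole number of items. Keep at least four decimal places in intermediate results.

Corrected full-test reliability: r_full = 2 × 0.343 / (1 + 0.343) ≈ 0.5108
n = r_tgt(1 − r_full) / [r_full(1 − r_tgt)] = 0.681 × 0.4892 / (0.5108 × 0.319) ≈ 2.0445
Required items = 2.0445 × 20 = 40.89, so 41 items.

41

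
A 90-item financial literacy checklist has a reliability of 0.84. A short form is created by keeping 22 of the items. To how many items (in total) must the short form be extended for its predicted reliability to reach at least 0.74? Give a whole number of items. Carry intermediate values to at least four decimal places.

49

Short-form reliability: n = 22/90 = 0.2444; r_22 = n·r/(1+(n−1)r) ≈ 0.5620
Length factor from the short form to reach 0.74: n' = 0.74(1 − 0.5620) / [0.5620(1 − 0.74)] ≈ 2.2182
Items = 2.2182 × 22 ≈ 48.80 → 49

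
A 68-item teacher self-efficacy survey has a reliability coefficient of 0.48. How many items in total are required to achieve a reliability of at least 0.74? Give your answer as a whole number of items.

Rearranging the Spearman-Brown formula for n,
n = r*(1 − r) / [ r (1 − r*) ]
n = [0.74 × 0.52] / [0.48 × 0.26]
n = 0.3848 / 0.1248 ≈ 3.0833
Items needed = n × 68 = 3.0833 × 68 ≈ 209.66 → round up to 210

210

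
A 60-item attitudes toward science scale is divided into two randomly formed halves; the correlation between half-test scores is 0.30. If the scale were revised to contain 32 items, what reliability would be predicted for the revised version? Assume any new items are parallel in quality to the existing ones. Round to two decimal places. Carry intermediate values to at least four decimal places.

0.31

Spearman-Brown correction (n = 2): r_full = 2·0.30/(1 + 0.30) = 0.4615
Then adjust to 32 items: n = 32/60 = 0.5333
r_new = n·r_full / (1 + (n − 1)·r_full) = 0.2461 / 0.7846 ≈ 0.3137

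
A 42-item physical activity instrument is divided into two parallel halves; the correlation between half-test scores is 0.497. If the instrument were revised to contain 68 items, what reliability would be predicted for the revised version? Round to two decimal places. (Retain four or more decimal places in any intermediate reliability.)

0.76

Full-test reliability from the split-half r: r_full = 2(0.497)/(1 + 0.497) = 0.6640
Then adjust to 68 items: n = 68/42 = 1.6190
r_new = n·r_full / (1 + (n − 1)·r_full) = 1.0750 / 1.4110 ≈ 0.7619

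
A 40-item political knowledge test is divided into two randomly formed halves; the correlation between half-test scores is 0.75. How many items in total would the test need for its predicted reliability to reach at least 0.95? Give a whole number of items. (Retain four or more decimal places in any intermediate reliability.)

Corrected full-test reliability: r_full = 2 × 0.75 / (1 + 0.75) ≈ 0.8571
n = r_tgt(1 − r_full) / [r_full(1 − r_tgt)] = 0.95 × 0.1429 / (0.8571 × 0.05) ≈ 3.1678
Required items = 3.1678 × 40 = 126.71, so 127 items.

127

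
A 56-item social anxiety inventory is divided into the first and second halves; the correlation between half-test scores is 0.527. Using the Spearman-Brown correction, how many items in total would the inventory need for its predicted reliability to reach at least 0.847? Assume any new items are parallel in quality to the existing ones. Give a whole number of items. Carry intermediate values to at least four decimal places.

140

Corrected full-test reliability: r_full = 2 × 0.527 / (1 + 0.527) ≈ 0.6902
Solve Spearman-Brown for n: n = 0.847(1 − 0.6902) / [0.6902(1 − 0.847)] = 2.4848
Items = 2.4848 × 56 ≈ 139.15 → 140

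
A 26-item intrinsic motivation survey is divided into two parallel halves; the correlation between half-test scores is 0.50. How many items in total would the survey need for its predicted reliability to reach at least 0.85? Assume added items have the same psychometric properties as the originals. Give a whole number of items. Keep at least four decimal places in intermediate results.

74

r_full = 2(0.50)/(1 + 0.50) = 0.6667
Solve Spearman-Brown for n: n = 0.85(1 − 0.6667) / [0.6667(1 − 0.85)] = 2.8329
Required items = 2.8329 × 26 = 73.66, so 74 items.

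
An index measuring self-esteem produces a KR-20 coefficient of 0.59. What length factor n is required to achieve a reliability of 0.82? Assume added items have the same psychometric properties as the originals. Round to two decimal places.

3.17

Spearman-Brown solved for the length factor n:
n = r*(1 − r) / [ r (1 − r*) ]
n = [0.82 × 0.41] / [0.59 × 0.18]
n = 0.3362 / 0.1062 ≈ 3.1657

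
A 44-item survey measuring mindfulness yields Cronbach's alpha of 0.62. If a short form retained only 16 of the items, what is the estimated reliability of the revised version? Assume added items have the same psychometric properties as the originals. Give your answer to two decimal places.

n = 16/44 = 0.3636
Spearman-Brown: r_new = n·r / (1 + (n − 1)·r)
r_new = (0.3636 × 0.62) / (1 + (0.3636 − 1) × 0.62)
     = 0.2254 / 0.6054 = 0.3723

0.37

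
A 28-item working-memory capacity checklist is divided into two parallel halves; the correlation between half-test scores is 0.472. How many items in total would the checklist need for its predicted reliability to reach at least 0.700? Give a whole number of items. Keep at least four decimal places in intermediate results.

37

r_full = 2(0.472)/(1 + 0.472) = 0.6413
Solve Spearman-Brown for n: n = 0.700(1 − 0.6413) / [0.6413(1 − 0.700)] = 1.3051
Required items = 1.3051 × 28 = 36.54, so 37 items.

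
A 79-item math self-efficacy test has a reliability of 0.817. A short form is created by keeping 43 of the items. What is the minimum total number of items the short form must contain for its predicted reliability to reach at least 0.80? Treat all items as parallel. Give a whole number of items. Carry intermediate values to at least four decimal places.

First, r for the 43-item form: n = 43/79 = 0.5443, so r_43 = 0.5443·0.817/(1 + (0.5443 − 1)·0.817) = 0.7085
Length factor from the short form to reach 0.80: n' = 0.80(1 − 0.7085) / [0.7085(1 − 0.80)] ≈ 1.6457
Total items = 1.6457 × 43 = 70.77, rounded up to 71.

71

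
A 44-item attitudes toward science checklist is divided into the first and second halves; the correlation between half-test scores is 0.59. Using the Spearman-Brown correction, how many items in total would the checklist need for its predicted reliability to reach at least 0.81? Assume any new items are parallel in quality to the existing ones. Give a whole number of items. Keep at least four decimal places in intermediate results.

66

r_full = 2(0.59)/(1 + 0.59) = 0.7421
n = r_tgt(1 − r_full) / [r_full(1 − r_tgt)] = 0.81 × 0.2579 / (0.7421 × 0.19) ≈ 1.4816
Required items = 1.4816 × 44 = 65.19, so 66 items.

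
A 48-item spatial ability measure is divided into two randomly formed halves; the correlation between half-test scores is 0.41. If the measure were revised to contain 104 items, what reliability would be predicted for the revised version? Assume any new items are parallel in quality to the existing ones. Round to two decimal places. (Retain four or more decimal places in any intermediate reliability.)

0.75

First correct the split-half correlation to full-test reliability: r_full = 2 × 0.41 / (1 + 0.41) ≈ 0.5816
Then adjust to 104 items: n = 104/48 = 2.1667
r_new = n·r_full / (1 + (n − 1)·r_full) = 1.2602 / 1.6786 ≈ 0.7507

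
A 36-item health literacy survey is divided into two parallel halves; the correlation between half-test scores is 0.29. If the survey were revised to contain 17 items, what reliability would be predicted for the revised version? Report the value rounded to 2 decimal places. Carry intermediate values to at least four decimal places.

0.28

Full-test reliability from the split-half r: r_full = 2(0.29)/(1 + 0.29) = 0.4496
Then adjust to 17 items: n = 17/36 = 0.4722
r_new = n·r_full / (1 + (n − 1)·r_full) = 0.2123 / 0.7627 ≈ 0.2784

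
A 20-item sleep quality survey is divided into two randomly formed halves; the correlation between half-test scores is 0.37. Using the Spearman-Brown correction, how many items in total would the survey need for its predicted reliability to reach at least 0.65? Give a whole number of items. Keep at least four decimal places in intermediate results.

32

Corrected full-test reliability: r_full = 2 × 0.37 / (1 + 0.37) ≈ 0.5401
Solve Spearman-Brown for n: n = 0.65(1 − 0.5401) / [0.5401(1 − 0.65)] = 1.5814
Required items = 1.5814 × 20 = 31.63, so 32 items.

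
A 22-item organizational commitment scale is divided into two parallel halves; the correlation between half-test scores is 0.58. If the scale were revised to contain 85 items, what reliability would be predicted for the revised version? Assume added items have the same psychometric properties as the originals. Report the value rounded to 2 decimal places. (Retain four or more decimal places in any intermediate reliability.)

0.91

Full-test reliability from the split-half r: r_full = 2(0.58)/(1 + 0.58) = 0.7342
Length factor from 22 to 85 items: n = 85/22 = 3.8636
r_new = n·r_full / (1 + (n − 1)·r_full) = 2.8367 / 3.1025 ≈ 0.9143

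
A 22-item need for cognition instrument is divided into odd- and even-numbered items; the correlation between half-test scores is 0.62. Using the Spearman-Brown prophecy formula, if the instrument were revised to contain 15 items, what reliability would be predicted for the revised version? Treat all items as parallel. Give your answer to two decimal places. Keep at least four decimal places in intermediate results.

First correct the split-half correlation to full-test reliability: r_full = 2 × 0.62 / (1 + 0.62) ≈ 0.7654
Then adjust to 15 items: n = 15/22 = 0.6818
r_new = n·r_full / (1 + (n − 1)·r_full) = 0.5218 / 0.7564 ≈ 0.6898

0.69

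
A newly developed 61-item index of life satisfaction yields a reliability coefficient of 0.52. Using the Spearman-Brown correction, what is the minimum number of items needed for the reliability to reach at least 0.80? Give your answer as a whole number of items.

Spearman-Brown solved for the length factor n:
n = r_target (1 − r_old) / [ r_old (1 − r_target) ]
n = [0.80 × 0.48] / [0.52 × 0.20]
  = 0.3840 / 0.1040 = 3.6923
Items needed = n × 61 = 3.6923 × 61 ≈ 225.23 → round up to 226

226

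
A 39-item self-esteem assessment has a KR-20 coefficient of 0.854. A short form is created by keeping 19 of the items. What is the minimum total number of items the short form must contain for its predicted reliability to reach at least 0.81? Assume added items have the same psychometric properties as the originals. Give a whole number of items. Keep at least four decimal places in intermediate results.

First, r for the 19-item form: n = 19/39 = 0.4872, so r_19 = 0.4872·0.854/(1 + (0.4872 − 1)·0.854) = 0.7402
Then solve for n' with r_old = 0.7402, r_target = 0.81: n' = 0.81(1 − 0.7402)/[0.7402(1 − 0.81)] = 1.4963
Items = 1.4963 × 19 ≈ 28.43 → 29

29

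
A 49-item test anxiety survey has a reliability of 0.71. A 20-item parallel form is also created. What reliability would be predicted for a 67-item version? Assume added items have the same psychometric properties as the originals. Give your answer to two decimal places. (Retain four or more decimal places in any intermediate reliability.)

0.77

The 20-item form is not needed; work directly from the 49-item form with n = 67/49 = 1.3673.
r_{67} = n·r / (1 + (n − 1)·r) = 0.9708 / 1.2608 ≈ 0.7700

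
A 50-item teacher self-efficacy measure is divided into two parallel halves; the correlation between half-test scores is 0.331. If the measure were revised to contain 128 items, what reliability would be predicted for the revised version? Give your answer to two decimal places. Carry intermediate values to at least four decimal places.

0.72

Spearman-Brown correction (n = 2): r_full = 2·0.331/(1 + 0.331) = 0.4974
Then adjust to 128 items: n = 128/50 = 2.5600
r_new = n·r_full / (1 + (n − 1)·r_full) = 1.2733 / 1.7759 ≈ 0.7170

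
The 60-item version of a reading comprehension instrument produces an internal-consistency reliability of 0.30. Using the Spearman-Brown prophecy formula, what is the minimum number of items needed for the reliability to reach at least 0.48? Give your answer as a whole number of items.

130

n = 0.48 × (1 − 0.30) / [ 0.30 × (1 − 0.48) ]
n = 0.3360 / 0.1560 ≈ 2.1538
Items needed = n × 60 = 2.1538 × 60 ≈ 129.23 → round up to 130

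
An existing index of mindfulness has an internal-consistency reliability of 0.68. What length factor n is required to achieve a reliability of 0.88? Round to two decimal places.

3.45

Spearman-Brown solved for the length factor n:
n = r_target (1 − r_old) / [ r_old (1 − r_target) ]
n = 0.88(1 − 0.68) / [0.68(1 − 0.88)]
  = 0.2816 / 0.0816 = 3.4510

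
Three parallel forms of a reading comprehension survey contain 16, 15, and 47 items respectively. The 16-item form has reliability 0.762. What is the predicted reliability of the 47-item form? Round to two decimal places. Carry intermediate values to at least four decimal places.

0.90

The 15-item form is not needed; work directly from the 16-item form with n = 47/16 = 2.9375.
r_{47} = n·r / (1 + (n − 1)·r) = 2.2384 / 2.4764 ≈ 0.9039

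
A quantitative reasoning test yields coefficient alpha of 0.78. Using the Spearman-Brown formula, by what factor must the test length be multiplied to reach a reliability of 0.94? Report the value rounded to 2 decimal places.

4.42

Invert Spearman-Brown to solve for n:
n = r_target (1 − r_old) / [ r_old (1 − r_target) ]
n = 0.94(1 − 0.78) / [0.78(1 − 0.94)]
n = 0.2068 / 0.0468 ≈ 4.4188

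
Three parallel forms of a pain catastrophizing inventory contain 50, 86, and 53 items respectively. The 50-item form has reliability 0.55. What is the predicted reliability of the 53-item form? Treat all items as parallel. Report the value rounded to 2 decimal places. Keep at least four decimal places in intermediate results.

The 86-item form is not needed; work directly from the 50-item form with n = 53/50 = 1.0600.
r_{53} = n·r / (1 + (n − 1)·r) = 0.5830 / 1.0330 ≈ 0.5644

0.56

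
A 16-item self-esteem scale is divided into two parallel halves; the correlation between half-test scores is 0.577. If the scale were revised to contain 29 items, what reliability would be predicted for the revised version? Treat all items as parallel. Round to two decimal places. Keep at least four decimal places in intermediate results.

Spearman-Brown correction (n = 2): r_full = 2·0.577/(1 + 0.577) = 0.7318
Then adjust to 29 items: n = 29/16 = 1.8125
r_new = n·r_full / (1 + (n − 1)·r_full) = 1.3264 / 1.5946 ≈ 0.8318

0.83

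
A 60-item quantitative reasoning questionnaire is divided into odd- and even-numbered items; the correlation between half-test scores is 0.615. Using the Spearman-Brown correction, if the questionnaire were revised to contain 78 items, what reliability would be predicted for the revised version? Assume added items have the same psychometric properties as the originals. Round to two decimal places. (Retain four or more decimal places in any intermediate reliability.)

Spearman-Brown correction (n = 2): r_full = 2·0.615/(1 + 0.615) = 0.7616
Length factor from 60 to 78 items: n = 78/60 = 1.3000
r_new = n·r_full / (1 + (n − 1)·r_full) = 0.9901 / 1.2285 ≈ 0.8059

0.81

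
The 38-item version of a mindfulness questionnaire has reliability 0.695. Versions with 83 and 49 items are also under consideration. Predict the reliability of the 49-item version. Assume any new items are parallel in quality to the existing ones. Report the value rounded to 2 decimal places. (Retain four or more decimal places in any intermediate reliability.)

The 83-item form is not needed; work directly from the 38-item form with n = 49/38 = 1.2895.
r_{49} = n·r / (1 + (n − 1)·r) = 0.8962 / 1.2012 ≈ 0.7461

0.75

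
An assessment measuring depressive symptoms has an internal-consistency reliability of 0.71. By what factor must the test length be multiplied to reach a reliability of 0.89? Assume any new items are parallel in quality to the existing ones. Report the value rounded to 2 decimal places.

3.30

Rearranging the Spearman-Brown formula for n,
n = r_target (1 − r_old) / [ r_old (1 − r_target) ]
n = 0.89(1 − 0.71) / [0.71(1 − 0.89)]
  = 0.2581 / 0.0781 = 3.3047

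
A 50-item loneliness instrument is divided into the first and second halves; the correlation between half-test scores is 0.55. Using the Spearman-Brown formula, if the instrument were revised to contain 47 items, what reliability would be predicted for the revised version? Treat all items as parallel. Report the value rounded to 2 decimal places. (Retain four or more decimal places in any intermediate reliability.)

0.70

Full-test reliability from the split-half r: r_full = 2(0.55)/(1 + 0.55) = 0.7097
Length factor from 50 to 47 items: n = 47/50 = 0.9400
r_new = n·r_full / (1 + (n − 1)·r_full) = 0.6671 / 0.9574 ≈ 0.6968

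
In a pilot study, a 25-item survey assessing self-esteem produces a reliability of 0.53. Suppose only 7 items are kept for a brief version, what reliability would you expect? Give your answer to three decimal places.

0.240

Length ratio n = 7/25 = 0.28
Apply the Spearman-Brown prophecy formula, r' = nr / [1 + (n − 1)r]:
r_new = (0.28 × 0.53) / (1 + (0.28 − 1) × 0.53)
     = 0.1484 / 0.6184 = 0.2400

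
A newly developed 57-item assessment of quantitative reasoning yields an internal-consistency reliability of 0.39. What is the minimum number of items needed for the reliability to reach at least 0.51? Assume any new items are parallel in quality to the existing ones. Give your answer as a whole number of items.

Rearranging the Spearman-Brown formula for n,
n = r*(1 − r) / [ r (1 − r*) ]
n = 0.51 × (1 − 0.39) / [ 0.39 × (1 − 0.51) ]
n = 0.3111 / 0.1911 ≈ 1.6279
So the test needs 1.6279 × 57 ≈ 92.79 items; rounding up, 93.

93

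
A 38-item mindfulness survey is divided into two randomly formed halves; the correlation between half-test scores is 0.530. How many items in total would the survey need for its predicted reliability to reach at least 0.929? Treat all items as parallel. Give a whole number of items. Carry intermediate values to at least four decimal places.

Corrected full-test reliability: r_full = 2 × 0.530 / (1 + 0.530) ≈ 0.6928
n = r_tgt(1 − r_full) / [r_full(1 − r_tgt)] = 0.929 × 0.3072 / (0.6928 × 0.071) ≈ 5.8019
Items = 5.8019 × 38 ≈ 220.47 → 221

221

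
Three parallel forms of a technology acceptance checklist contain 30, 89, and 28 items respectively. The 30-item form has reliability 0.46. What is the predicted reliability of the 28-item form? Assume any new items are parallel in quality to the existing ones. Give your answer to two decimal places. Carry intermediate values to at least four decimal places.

The 89-item form is not needed; work directly from the 30-item form with n = 28/30 = 0.9333.
r_{28} = n·r / (1 + (n − 1)·r) = 0.4293 / 0.9693 ≈ 0.4429

0.44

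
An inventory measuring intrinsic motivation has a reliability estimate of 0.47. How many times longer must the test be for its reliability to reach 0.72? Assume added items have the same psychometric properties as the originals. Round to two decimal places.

Spearman-Brown solved for the length factor n:
n = r_target (1 − r_old) / [ r_old (1 − r_target) ]
n = [0.72 × 0.53] / [0.47 × 0.28]
  = 0.3816 / 0.1316 = 2.8997

2.90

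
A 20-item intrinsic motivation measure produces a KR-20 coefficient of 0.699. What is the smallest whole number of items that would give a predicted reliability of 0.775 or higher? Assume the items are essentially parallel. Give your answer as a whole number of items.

Rearranging the Spearman-Brown formula for n,
n = r*(1 − r) / [ r (1 − r*) ]
n = 0.775(1 − 0.699) / [0.699(1 − 0.775)]
  = 0.233275 / 0.157275 = 1.4832
Items needed = n × 20 = 1.4832 × 20 ≈ 29.66 → round up to 30

30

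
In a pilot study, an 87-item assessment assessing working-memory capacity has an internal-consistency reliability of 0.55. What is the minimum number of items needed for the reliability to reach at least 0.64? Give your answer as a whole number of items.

127

Rearranging the Spearman-Brown formula for n,
n = r*(1 − r) / [ r (1 − r*) ]
n = 0.64 × (1 − 0.55) / [ 0.55 × (1 − 0.64) ]
n = 0.2880 / 0.1980 ≈ 1.4545
Items needed = n × 87 = 1.4545 × 87 ≈ 126.54 → round up to 127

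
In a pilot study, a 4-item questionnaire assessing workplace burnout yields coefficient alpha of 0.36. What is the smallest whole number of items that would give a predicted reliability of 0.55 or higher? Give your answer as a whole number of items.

n = 0.55(1 − 0.36) / [0.36(1 − 0.55)]
n = 0.3520 / 0.1620 ≈ 2.1728
Items needed = n × 4 = 2.1728 × 4 ≈ 8.69 → round up to 9

9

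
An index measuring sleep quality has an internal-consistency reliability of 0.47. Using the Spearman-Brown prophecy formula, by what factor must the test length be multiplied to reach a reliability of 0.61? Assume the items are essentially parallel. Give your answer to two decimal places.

1.76

Spearman-Brown solved for the length factor n:
n = r*(1 − r) / [ r (1 − r*) ]
n = 0.61(1 − 0.47) / [0.47(1 − 0.61)]
  = 0.3233 / 0.1833 = 1.7638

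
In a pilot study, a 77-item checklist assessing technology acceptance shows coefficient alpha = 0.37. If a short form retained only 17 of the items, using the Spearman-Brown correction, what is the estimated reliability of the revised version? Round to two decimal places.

Length ratio n = 17/77 = 0.2208
Spearman-Brown: r_new = n·r / (1 + (n − 1)·r)
r_new = 0.2208·0.37 / [1 + (0.2208 − 1)·0.37]
     = 0.0817 / 0.7117 = 0.1148

0.11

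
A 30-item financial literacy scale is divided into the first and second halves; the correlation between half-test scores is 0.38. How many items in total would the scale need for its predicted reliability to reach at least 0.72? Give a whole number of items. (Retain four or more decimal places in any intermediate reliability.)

Corrected full-test reliability: r_full = 2 × 0.38 / (1 + 0.38) ≈ 0.5507
Solve Spearman-Brown for n: n = 0.72(1 − 0.5507) / [0.5507(1 − 0.72)] = 2.0980
Required items = 2.0980 × 30 = 62.94, so 63 items.

63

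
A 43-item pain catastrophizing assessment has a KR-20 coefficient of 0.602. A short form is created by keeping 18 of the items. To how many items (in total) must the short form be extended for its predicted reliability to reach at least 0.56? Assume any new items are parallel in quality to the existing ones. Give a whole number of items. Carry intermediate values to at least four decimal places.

37

First, r for the 18-item form: n = 18/43 = 0.4186, so r_18 = 0.4186·0.602/(1 + (0.4186 − 1)·0.602) = 0.3877
Then solve for n' with r_old = 0.3877, r_target = 0.56: n' = 0.56(1 − 0.3877)/[0.3877(1 − 0.56)] = 2.0100
Items = 2.0100 × 18 ≈ 36.18 → 37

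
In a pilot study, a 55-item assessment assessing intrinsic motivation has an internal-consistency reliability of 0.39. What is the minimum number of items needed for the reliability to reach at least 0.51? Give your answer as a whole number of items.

90

n = 0.51(1 − 0.39) / [0.39(1 − 0.51)]
  = 0.3111 / 0.1911 = 1.6279
So the test needs 1.6279 × 55 ≈ 89.53 items; rounding up, 90.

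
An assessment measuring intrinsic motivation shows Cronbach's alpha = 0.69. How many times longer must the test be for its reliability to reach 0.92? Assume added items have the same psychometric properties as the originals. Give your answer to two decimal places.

n = 0.92(1 − 0.69) / [0.69(1 − 0.92)]
  = 0.2852 / 0.0552 = 5.1667

5.17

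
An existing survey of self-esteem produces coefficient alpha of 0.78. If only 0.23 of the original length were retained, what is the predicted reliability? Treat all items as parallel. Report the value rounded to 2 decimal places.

0.45

By Spearman-Brown, r_new = n r / (1 + (n − 1) r).
r_new = 0.23·0.78 / [1 + (0.23 − 1)·0.78]
     = 0.1794 / 0.3994 = 0.4492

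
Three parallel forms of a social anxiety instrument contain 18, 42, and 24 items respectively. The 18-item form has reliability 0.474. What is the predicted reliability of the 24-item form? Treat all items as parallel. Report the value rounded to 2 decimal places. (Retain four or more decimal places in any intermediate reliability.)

0.55

Only the ratio of lengths matters: n = 24/18 = 1.3333
r_{24} = n·r / (1 + (n − 1)·r) = 0.6320 / 1.1580 ≈ 0.5458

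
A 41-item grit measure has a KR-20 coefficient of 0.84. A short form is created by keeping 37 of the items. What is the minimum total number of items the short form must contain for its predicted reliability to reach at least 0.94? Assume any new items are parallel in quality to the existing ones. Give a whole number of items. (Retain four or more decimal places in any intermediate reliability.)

123

Short-form reliability: n = 37/41 = 0.9024; r_37 = n·r/(1+(n−1)r) ≈ 0.8257
Length factor from the short form to reach 0.94: n' = 0.94(1 − 0.8257) / [0.8257(1 − 0.94)] ≈ 3.3071
Total items = 3.3071 × 37 = 122.36, rounded up to 123.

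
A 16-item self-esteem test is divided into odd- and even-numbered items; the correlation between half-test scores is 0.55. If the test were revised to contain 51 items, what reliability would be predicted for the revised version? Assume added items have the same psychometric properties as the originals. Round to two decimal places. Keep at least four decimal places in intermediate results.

0.89

Spearman-Brown correction (n = 2): r_full = 2·0.55/(1 + 0.55) = 0.7097
Then adjust to 51 items: n = 51/16 = 3.1875
r_new = n·r_full / (1 + (n − 1)·r_full) = 2.2622 / 2.5525 ≈ 0.8863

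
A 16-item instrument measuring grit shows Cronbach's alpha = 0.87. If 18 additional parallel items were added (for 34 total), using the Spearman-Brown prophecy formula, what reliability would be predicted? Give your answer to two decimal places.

0.93

The new length is 34/16 = 2.125 times the old.
By Spearman-Brown, r_new = n r / (1 + (n − 1) r).
r_new = (2.125 × 0.87) / (1 + (2.125 − 1) × 0.87)
     = 1.8487 / 1.9788 = 0.9343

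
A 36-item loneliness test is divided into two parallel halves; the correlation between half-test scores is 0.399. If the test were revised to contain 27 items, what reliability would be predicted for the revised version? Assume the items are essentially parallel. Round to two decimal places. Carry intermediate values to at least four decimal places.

0.50

Full-test reliability from the split-half r: r_full = 2(0.399)/(1 + 0.399) = 0.5704
Length factor from 36 to 27 items: n = 27/36 = 0.7500
r_new = n·r_full / (1 + (n − 1)·r_full) = 0.4278 / 0.8574 ≈ 0.4990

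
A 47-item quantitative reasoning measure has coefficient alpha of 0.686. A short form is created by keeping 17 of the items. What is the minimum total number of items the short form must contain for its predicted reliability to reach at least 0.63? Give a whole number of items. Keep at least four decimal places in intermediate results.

First, r for the 17-item form: n = 17/47 = 0.3617, so r_17 = 0.3617·0.686/(1 + (0.3617 − 1)·0.686) = 0.4414
Length factor from the short form to reach 0.63: n' = 0.63(1 − 0.4414) / [0.4414(1 − 0.63)] ≈ 2.1548
Total items = 2.1548 × 17 = 36.63, rounded up to 37.

37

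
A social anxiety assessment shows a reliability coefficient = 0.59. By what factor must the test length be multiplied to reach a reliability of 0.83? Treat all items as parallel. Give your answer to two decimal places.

Spearman-Brown solved for the length factor n:
n = r*(1 − r) / [ r (1 − r*) ]
n = [0.83 × 0.41] / [0.59 × 0.17]
n = 0.3403 / 0.1003 ≈ 3.3928

3.39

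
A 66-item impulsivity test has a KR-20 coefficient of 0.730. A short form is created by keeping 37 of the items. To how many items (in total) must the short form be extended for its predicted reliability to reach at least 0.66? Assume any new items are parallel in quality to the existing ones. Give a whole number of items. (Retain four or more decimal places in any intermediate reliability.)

Short-form reliability: n = 37/66 = 0.5606; r_37 = n·r/(1+(n−1)r) ≈ 0.6025
Then solve for n' with r_old = 0.6025, r_target = 0.66: n' = 0.66(1 − 0.6025)/[0.6025(1 − 0.66)] = 1.2807
Total items = 1.2807 × 37 = 47.39, rounded up to 48.

48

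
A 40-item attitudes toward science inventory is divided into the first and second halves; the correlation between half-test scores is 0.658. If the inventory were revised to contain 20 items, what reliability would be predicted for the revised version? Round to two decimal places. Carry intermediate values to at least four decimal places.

Spearman-Brown correction (n = 2): r_full = 2·0.658/(1 + 0.658) = 0.7937
Then adjust to 20 items: n = 20/40 = 0.5000
r_new = n·r_full / (1 + (n − 1)·r_full) = 0.3968 / 0.6032 ≈ 0.6578

0.66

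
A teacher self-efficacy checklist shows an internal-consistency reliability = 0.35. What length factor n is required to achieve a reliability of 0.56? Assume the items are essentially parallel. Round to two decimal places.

2.36

n = [0.56 × 0.65] / [0.35 × 0.44]
  = 0.3640 / 0.1540 = 2.3636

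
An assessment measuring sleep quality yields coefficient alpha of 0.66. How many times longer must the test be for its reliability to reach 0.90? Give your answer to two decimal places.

4.64

Invert Spearman-Brown to solve for n:
n = r*(1 − r) / [ r (1 − r*) ]
n = 0.90(1 − 0.66) / [0.66(1 − 0.90)]
n = 0.3060 / 0.0660 ≈ 4.6364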